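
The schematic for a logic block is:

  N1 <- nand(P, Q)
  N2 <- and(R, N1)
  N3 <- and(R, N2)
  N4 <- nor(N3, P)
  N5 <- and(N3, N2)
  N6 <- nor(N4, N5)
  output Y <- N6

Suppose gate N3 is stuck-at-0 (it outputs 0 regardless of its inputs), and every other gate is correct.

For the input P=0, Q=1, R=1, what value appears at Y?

Propagate with N3 forced: N1=1, N2=1, N3=0 [stuck-at-0], N4=1, N5=0, N6=0.
So Y = 0. (Same as the fault-free value — the fault is masked on this input.)

0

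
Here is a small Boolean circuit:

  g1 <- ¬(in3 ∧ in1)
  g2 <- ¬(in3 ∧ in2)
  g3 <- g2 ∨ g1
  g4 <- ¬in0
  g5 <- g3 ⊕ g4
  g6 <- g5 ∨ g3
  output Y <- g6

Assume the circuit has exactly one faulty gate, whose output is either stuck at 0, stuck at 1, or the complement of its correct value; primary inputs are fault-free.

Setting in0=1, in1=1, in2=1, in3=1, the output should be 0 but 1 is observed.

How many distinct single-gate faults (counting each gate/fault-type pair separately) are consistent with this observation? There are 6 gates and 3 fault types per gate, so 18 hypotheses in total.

Fault-free: g1=0, g2=0, g3=0, g4=0, g5=0, g6=0 → 0. Observed 1.
  g1: stuck-at-1, inverted output ✓; others ✗
  g2: stuck-at-1, inverted output ✓; others ✗
  g3: stuck-at-1, inverted output ✓; others ✗
  g4: stuck-at-1, inverted output ✓; others ✗
  g5: stuck-at-1, inverted output ✓; others ✗
  g6: stuck-at-1, inverted output ✓; others ✗
Consistent faults: {g1 stuck-at-1, g1 inverted output, g2 stuck-at-1, g2 inverted output, g3 stuck-at-1, g3 inverted output, g4 stuck-at-1, g4 inverted output, g5 stuck-at-1, g5 inverted output, g6 stuck-at-1, g6 inverted output} — 12 in all.

12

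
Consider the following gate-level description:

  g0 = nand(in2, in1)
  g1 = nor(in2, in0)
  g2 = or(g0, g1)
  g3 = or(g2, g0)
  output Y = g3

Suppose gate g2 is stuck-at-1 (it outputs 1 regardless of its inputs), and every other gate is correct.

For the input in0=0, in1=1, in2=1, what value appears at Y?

1

Propagate with g2 forced: g0=0, g1=0, g2=1 [stuck-at-1], g3=1.
So Y = 1. (Without the fault it would be 0.)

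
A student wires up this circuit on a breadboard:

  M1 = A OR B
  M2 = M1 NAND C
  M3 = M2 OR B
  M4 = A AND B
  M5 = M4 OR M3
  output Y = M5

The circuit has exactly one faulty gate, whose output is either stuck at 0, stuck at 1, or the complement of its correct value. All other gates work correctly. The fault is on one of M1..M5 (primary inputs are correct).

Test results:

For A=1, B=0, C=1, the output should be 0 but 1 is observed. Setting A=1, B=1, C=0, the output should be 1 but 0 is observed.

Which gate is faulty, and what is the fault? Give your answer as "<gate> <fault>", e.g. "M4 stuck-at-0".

M5 inverted output

Fault-free values for test 1 (A=1, B=0, C=1): M1=1, M2=0, M3=0, M4=0, M5=0, giving Y=0. Observed 1.
Test 1: faults giving observed 1 are {M1 stuck-at-0, M1 inverted output, M2 stuck-at-1, M2 inverted output, M3 stuck-at-1, M3 inverted output, M4 stuck-at-1, M4 inverted output, M5 stuck-at-1, M5 inverted output}.
Test 2 (A=1, B=1, C=0): fault-free M1=1, M2=1, M3=1, M4=1, M5=1 → 1; observed 0. Eliminates M1 stuck-at-0, M1 inverted output, M2 stuck-at-1, M2 inverted output, M3 stuck-at-1, M3 inverted output, M4 stuck-at-1, M4 inverted output, M5 stuck-at-1.
Only M5 inverted output is consistent with every test.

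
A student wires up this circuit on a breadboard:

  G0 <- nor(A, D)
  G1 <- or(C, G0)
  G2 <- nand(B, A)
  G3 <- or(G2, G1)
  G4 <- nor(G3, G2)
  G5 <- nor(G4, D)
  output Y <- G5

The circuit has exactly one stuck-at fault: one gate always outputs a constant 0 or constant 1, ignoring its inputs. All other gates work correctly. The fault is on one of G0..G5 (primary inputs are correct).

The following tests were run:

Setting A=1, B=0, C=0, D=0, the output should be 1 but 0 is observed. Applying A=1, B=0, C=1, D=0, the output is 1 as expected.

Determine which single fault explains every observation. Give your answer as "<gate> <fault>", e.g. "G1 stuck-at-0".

G2 stuck-at-0

Fault-free values for test 1 (A=1, B=0, C=0, D=0): G0=0, G1=0, G2=1, G3=1, G4=0, G5=1, giving Y=1. Observed 0.
Test 1: faults giving observed 0 are {G2 stuck-at-0, G4 stuck-at-1, G5 stuck-at-0}.
Test 2 (A=1, B=0, C=1, D=0): fault-free G0=0, G1=1, G2=1, G3=1, G4=0, G5=1 → 1; observed 1. Eliminates G4 stuck-at-1, G5 stuck-at-0.
Only G2 stuck-at-0 is consistent with every test.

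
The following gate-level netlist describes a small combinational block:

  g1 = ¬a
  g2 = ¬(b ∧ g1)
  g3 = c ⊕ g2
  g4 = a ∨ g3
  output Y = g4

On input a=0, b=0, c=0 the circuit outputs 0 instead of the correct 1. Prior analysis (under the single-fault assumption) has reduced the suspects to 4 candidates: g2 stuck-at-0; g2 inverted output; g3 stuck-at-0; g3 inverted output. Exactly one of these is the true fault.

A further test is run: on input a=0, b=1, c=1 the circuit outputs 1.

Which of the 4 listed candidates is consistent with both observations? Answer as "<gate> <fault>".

Evaluate each candidate on input a=0, b=1, c=1:
  g2 stuck-at-0: g1=1, g2=0 [stuck-at-0], g3=1, g4=1 → 1 — matches
  g2 inverted output: g1=1, g2=1 [inverted output], g3=0, g4=0 → 0 — eliminated
  g3 stuck-at-0: g1=1, g2=0, g3=0 [stuck-at-0], g4=0 → 0 — eliminated
  g3 inverted output: g1=1, g2=0, g3=0 [inverted output], g4=0 → 0 — eliminated
Only g2 stuck-at-0 reproduces the observed 1.

g2 stuck-at-0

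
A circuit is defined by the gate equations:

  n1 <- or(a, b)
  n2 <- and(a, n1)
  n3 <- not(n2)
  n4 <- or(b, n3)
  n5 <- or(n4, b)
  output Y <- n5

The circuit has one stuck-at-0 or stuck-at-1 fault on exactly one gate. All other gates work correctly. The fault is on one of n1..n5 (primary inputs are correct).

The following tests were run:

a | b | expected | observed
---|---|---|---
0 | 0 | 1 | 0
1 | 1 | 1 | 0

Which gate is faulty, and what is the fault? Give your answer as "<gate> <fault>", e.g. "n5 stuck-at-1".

Fault-free values for test 1 (a=0, b=0): n1=0, n2=0, n3=1, n4=1, n5=1, giving Y=1. Observed 0.
Test 1: faults giving observed 0 are {n2 stuck-at-1, n3 stuck-at-0, n4 stuck-at-0, n5 stuck-at-0}.
Test 2 (a=1, b=1): fault-free n1=1, n2=1, n3=0, n4=1, n5=1 → 1; observed 0. Eliminates n2 stuck-at-1, n3 stuck-at-0, n4 stuck-at-0.
Only n5 stuck-at-0 is consistent with every test.

n5 stuck-at-0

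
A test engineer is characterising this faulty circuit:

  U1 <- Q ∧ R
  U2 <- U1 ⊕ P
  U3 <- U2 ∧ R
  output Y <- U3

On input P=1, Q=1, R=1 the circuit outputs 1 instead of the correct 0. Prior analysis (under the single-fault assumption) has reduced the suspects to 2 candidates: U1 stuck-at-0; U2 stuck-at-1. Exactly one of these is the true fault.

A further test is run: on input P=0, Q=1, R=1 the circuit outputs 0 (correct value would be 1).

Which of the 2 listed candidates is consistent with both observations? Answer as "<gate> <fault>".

Evaluate each candidate on input P=0, Q=1, R=1:
  U1 stuck-at-0: U1=0 [stuck-at-0], U2=0, U3=0 → 0 — matches
  U2 stuck-at-1: U1=1, U2=1 [stuck-at-1], U3=1 → 1 — eliminated
Only U1 stuck-at-0 reproduces the observed 0.

U1 stuck-at-0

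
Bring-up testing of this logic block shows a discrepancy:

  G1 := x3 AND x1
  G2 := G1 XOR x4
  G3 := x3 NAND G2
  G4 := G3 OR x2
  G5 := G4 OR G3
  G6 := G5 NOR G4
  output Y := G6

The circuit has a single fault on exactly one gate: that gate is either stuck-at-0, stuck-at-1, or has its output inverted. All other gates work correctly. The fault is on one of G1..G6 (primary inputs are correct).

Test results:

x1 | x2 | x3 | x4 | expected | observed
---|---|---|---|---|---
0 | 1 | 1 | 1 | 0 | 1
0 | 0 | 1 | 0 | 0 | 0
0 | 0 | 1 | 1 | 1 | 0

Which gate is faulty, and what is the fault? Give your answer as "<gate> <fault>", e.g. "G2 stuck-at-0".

Fault-free values for test 1 (x1=0, x2=1, x3=1, x4=1): G1=0, G2=1, G3=0, G4=1, G5=1, G6=0, giving Y=0. Observed 1.
Test 1: faults giving observed 1 are {G4 stuck-at-0, G4 inverted output, G6 stuck-at-1, G6 inverted output}.
Test 2 (x1=0, x2=0, x3=1, x4=0): fault-free G1=0, G2=0, G3=1, G4=1, G5=1, G6=0 → 0; observed 0. Eliminates G6 stuck-at-1, G6 inverted output.
Test 3 (x1=0, x2=0, x3=1, x4=1): fault-free G1=0, G2=1, G3=0, G4=0, G5=0, G6=1 → 1; observed 0. Eliminates G4 stuck-at-0.
Only G4 inverted output is consistent with every test.

G4 inverted output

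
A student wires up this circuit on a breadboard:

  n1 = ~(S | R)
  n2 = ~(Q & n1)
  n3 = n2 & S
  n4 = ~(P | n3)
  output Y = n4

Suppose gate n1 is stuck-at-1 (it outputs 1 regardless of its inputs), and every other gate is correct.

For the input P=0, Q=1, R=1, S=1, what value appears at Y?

1

Propagate with n1 forced: n1=1 [stuck-at-1], n2=0, n3=0, n4=1.
So Y = 1. (Without the fault it would be 0.)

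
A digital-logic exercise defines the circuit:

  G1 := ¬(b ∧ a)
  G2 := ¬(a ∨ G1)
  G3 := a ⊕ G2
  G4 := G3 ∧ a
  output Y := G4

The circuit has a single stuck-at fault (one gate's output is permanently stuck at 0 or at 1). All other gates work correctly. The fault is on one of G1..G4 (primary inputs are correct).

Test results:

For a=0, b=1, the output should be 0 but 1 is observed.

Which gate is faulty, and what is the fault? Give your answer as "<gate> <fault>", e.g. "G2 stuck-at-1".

G4 stuck-at-1

Fault-free values for test 1 (a=0, b=1): G1=1, G2=0, G3=0, G4=0, giving Y=0. Observed 1.
Test 1: faults giving observed 1 are {G4 stuck-at-1}.
Only G4 stuck-at-1 is consistent with every test.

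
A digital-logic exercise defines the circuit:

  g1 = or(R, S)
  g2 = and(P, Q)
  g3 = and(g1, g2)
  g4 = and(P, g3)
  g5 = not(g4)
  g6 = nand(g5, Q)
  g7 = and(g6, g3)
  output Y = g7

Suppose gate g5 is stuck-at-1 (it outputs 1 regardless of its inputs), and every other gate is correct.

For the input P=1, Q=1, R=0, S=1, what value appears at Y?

0

Propagate with g5 forced: g1=1, g2=1, g3=1, g4=1, g5=1 [stuck-at-1], g6=0, g7=0.
So Y = 0. (Without the fault it would be 1.)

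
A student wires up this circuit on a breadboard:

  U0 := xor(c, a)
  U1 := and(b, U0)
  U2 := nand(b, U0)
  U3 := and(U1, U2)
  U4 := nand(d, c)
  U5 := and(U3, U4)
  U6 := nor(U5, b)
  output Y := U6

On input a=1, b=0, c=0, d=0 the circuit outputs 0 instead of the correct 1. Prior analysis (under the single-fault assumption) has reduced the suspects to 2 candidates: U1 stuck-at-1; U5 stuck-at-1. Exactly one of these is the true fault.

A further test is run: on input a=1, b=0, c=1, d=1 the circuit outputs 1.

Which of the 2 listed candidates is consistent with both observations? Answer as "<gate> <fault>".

Evaluate each candidate on input a=1, b=0, c=1, d=1:
  U1 stuck-at-1: U0=0, U1=1 [stuck-at-1], U2=1, U3=1, U4=0, U5=0, U6=1 → 1 — matches
  U5 stuck-at-1: U0=0, U1=0, U2=1, U3=0, U4=0, U5=1 [stuck-at-1], U6=0 → 0 — eliminated
Only U1 stuck-at-1 reproduces the observed 1.

U1 stuck-at-1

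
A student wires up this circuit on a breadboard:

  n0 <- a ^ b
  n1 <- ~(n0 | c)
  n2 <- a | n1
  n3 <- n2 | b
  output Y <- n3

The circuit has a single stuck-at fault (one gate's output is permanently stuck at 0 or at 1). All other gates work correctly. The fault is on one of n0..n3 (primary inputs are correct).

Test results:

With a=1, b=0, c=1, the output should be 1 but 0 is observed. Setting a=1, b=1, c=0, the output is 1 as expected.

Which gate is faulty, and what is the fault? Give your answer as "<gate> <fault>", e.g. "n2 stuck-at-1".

Fault-free values for test 1 (a=1, b=0, c=1): n0=1, n1=0, n2=1, n3=1, giving Y=1. Observed 0.
Test 1: faults giving observed 0 are {n2 stuck-at-0, n3 stuck-at-0}.
Test 2 (a=1, b=1, c=0): fault-free n0=0, n1=1, n2=1, n3=1 → 1; observed 1. Eliminates n3 stuck-at-0.
Only n2 stuck-at-0 is consistent with every test.

n2 stuck-at-0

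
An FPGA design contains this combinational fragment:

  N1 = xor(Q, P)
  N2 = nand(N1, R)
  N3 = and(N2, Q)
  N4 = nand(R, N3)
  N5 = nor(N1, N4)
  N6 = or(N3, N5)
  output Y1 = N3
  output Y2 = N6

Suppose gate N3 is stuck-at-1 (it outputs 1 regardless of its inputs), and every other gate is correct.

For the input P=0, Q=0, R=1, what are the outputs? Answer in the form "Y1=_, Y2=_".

Propagate with N3 forced: N1=0, N2=1, N3=1 [stuck-at-1], N4=0, N5=1, N6=1.
So the outputs are Y1=1, Y2=1. (Without the fault they would be Y1=0, Y2=0.)

Y1=1, Y2=1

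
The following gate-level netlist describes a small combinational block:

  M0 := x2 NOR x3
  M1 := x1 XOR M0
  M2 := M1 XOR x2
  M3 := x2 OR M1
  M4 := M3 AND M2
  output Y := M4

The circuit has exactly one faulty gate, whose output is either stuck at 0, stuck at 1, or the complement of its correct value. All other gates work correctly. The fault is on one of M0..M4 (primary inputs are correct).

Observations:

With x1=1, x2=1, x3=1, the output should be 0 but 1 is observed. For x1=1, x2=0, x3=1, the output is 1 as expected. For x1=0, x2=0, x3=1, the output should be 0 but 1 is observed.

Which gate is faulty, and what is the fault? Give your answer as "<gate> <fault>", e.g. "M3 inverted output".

Fault-free values for test 1 (x1=1, x2=1, x3=1): M0=0, M1=1, M2=0, M3=1, M4=0, giving Y=0. Observed 1.
Test 1: faults giving observed 1 are {M0 stuck-at-1, M0 inverted output, M1 stuck-at-0, M1 inverted output, M2 stuck-at-1, M2 inverted output, M4 stuck-at-1, M4 inverted output}.
Test 2 (x1=1, x2=0, x3=1): fault-free M0=0, M1=1, M2=1, M3=1, M4=1 → 1; observed 1. Eliminates M0 stuck-at-1, M0 inverted output, M1 stuck-at-0, M1 inverted output, M2 inverted output, M4 inverted output.
Test 3 (x1=0, x2=0, x3=1): fault-free M0=0, M1=0, M2=0, M3=0, M4=0 → 0; observed 1. Eliminates M2 stuck-at-1.
Only M4 stuck-at-1 is consistent with every test.

M4 stuck-at-1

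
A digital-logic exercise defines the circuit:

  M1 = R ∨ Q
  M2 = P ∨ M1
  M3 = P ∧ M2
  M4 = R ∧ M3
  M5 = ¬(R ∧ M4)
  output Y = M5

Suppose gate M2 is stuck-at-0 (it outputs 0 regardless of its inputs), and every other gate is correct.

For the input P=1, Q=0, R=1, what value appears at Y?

1

Propagate with M2 forced: M1=1, M2=0 [stuck-at-0], M3=0, M4=0, M5=1.
So Y = 1. (Without the fault it would be 0.)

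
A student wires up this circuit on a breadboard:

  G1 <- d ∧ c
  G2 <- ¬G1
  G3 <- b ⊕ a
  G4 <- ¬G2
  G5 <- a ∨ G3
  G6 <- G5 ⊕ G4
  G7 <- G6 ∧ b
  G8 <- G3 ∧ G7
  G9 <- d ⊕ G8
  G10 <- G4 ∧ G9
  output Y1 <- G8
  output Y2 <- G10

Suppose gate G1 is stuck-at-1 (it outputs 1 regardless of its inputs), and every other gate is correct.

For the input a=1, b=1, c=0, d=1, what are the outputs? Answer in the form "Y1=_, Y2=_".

Y1=0, Y2=1

Propagate with G1 forced: G1=1 [stuck-at-1], G2=0, G3=0, G4=1, G5=1, G6=0, G7=0, G8=0, G9=1, G10=1.
So the outputs are Y1=0, Y2=1. (Without the fault they would be Y1=0, Y2=0.)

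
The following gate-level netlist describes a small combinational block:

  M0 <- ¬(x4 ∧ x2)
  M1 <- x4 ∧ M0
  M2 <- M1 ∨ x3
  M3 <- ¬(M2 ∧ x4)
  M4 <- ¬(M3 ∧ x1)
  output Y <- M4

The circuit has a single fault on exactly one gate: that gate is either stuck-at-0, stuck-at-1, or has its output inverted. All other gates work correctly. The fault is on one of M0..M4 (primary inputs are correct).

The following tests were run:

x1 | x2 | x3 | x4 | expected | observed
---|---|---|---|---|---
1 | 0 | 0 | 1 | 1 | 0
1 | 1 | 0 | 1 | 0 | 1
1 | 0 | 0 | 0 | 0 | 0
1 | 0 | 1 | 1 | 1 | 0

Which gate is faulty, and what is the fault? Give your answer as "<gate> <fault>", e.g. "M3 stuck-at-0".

M2 inverted output

Fault-free values for test 1 (x1=1, x2=0, x3=0, x4=1): M0=1, M1=1, M2=1, M3=0, M4=1, giving Y=1. Observed 0.
Test 1: faults giving observed 0 are {M0 stuck-at-0, M0 inverted output, M1 stuck-at-0, M1 inverted output, M2 stuck-at-0, M2 inverted output, M3 stuck-at-1, M3 inverted output, M4 stuck-at-0, M4 inverted output}.
Test 2 (x1=1, x2=1, x3=0, x4=1): fault-free M0=0, M1=0, M2=0, M3=1, M4=0 → 0; observed 1. Eliminates M0 stuck-at-0, M1 stuck-at-0, M2 stuck-at-0, M3 stuck-at-1, M4 stuck-at-0.
Test 3 (x1=1, x2=0, x3=0, x4=0): fault-free M0=1, M1=0, M2=0, M3=1, M4=0 → 0; observed 0. Eliminates M3 inverted output, M4 inverted output.
Test 4 (x1=1, x2=0, x3=1, x4=1): fault-free M0=1, M1=1, M2=1, M3=0, M4=1 → 1; observed 0. Eliminates M0 inverted output, M1 inverted output.
Only M2 inverted output is consistent with every test.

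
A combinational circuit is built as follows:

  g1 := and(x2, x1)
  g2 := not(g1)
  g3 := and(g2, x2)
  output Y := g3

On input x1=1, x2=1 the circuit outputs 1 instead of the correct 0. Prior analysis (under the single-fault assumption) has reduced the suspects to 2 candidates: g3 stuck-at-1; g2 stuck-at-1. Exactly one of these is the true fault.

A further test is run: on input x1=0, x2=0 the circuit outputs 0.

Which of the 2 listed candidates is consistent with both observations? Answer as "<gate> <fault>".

g2 stuck-at-1

Evaluate each candidate on input x1=0, x2=0:
  g3 stuck-at-1: g1=0, g2=1, g3=1 [stuck-at-1] → 1 — eliminated
  g2 stuck-at-1: g1=0, g2=1 [stuck-at-1], g3=0 → 0 — matches
Only g2 stuck-at-1 reproduces the observed 0.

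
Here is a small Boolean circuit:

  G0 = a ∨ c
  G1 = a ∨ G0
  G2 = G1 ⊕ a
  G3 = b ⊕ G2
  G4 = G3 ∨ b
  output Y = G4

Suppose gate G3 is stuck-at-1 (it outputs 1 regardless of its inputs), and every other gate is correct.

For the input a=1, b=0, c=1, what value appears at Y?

Propagate with G3 forced: G0=1, G1=1, G2=0, G3=1 [stuck-at-1], G4=1.
So Y = 1. (Without the fault it would be 0.)

1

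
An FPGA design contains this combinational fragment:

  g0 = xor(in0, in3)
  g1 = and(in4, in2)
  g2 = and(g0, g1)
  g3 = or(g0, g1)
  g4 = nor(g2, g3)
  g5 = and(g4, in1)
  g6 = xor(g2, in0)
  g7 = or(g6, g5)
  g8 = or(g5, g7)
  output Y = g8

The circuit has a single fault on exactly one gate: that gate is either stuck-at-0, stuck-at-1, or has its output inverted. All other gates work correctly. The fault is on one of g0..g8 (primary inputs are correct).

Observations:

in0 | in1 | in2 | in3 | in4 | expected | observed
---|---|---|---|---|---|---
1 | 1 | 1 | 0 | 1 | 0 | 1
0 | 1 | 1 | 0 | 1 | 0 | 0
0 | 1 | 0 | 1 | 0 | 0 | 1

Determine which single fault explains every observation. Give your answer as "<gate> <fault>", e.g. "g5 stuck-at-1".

Fault-free values for test 1 (in0=1, in1=1, in2=1, in3=0, in4=1): g0=1, g1=1, g2=1, g3=1, g4=0, g5=0, g6=0, g7=0, g8=0, giving Y=0. Observed 1.
Test 1: faults giving observed 1 are {g0 stuck-at-0, g0 inverted output, g1 stuck-at-0, g1 inverted output, g2 stuck-at-0, g2 inverted output, g4 stuck-at-1, g4 inverted output, g5 stuck-at-1, g5 inverted output, g6 stuck-at-1, g6 inverted output, g7 stuck-at-1, g7 inverted output, g8 stuck-at-1, g8 inverted output}.
Test 2 (in0=0, in1=1, in2=1, in3=0, in4=1): fault-free g0=0, g1=1, g2=0, g3=1, g4=0, g5=0, g6=0, g7=0, g8=0 → 0; observed 0. Eliminates g0 inverted output, g1 stuck-at-0, g1 inverted output, g2 inverted output, g4 stuck-at-1, g4 inverted output, g5 stuck-at-1, g5 inverted output, g6 stuck-at-1, g6 inverted output, g7 stuck-at-1, g7 inverted output, g8 stuck-at-1, g8 inverted output.
Test 3 (in0=0, in1=1, in2=0, in3=1, in4=0): fault-free g0=1, g1=0, g2=0, g3=1, g4=0, g5=0, g6=0, g7=0, g8=0 → 0; observed 1. Eliminates g2 stuck-at-0.
Only g0 stuck-at-0 is consistent with every test.

g0 stuck-at-0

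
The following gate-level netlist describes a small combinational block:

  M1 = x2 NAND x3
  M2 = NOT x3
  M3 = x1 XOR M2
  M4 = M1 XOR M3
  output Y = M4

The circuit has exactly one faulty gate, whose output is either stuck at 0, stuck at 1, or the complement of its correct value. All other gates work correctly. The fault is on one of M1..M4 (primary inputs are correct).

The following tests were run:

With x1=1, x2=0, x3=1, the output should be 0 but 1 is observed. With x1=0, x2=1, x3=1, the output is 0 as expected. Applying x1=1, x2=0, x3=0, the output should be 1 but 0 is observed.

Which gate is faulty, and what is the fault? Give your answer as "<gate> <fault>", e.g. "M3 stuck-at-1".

M1 stuck-at-0

Fault-free values for test 1 (x1=1, x2=0, x3=1): M1=1, M2=0, M3=1, M4=0, giving Y=0. Observed 1.
Test 1: faults giving observed 1 are {M1 stuck-at-0, M1 inverted output, M2 stuck-at-1, M2 inverted output, M3 stuck-at-0, M3 inverted output, M4 stuck-at-1, M4 inverted output}.
Test 2 (x1=0, x2=1, x3=1): fault-free M1=0, M2=0, M3=0, M4=0 → 0; observed 0. Eliminates M1 inverted output, M2 stuck-at-1, M2 inverted output, M3 inverted output, M4 stuck-at-1, M4 inverted output.
Test 3 (x1=1, x2=0, x3=0): fault-free M1=1, M2=1, M3=0, M4=1 → 1; observed 0. Eliminates M3 stuck-at-0.
Only M1 stuck-at-0 is consistent with every test.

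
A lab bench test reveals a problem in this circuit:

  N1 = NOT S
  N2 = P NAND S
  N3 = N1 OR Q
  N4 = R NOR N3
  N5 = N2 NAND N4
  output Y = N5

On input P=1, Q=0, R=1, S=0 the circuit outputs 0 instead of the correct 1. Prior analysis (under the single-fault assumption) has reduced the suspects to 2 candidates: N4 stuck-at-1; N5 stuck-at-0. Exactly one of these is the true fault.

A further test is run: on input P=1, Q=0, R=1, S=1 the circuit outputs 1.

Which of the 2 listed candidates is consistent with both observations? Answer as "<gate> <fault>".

N4 stuck-at-1

Evaluate each candidate on input P=1, Q=0, R=1, S=1:
  N4 stuck-at-1: N1=0, N2=0, N3=0, N4=1 [stuck-at-1], N5=1 → 1 — matches
  N5 stuck-at-0: N1=0, N2=0, N3=0, N4=0, N5=0 [stuck-at-0] → 0 — eliminated
Only N4 stuck-at-1 reproduces the observed 1.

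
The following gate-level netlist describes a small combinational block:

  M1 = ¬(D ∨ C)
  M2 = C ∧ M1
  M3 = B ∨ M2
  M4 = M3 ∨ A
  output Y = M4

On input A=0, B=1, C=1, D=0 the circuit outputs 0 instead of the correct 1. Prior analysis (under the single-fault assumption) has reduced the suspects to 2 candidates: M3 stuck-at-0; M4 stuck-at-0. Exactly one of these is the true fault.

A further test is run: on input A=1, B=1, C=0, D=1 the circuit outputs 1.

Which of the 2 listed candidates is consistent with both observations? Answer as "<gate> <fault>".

M3 stuck-at-0

Evaluate each candidate on input A=1, B=1, C=0, D=1:
  M3 stuck-at-0: M1=0, M2=0, M3=0 [stuck-at-0], M4=1 → 1 — matches
  M4 stuck-at-0: M1=0, M2=0, M3=1, M4=0 [stuck-at-0] → 0 — eliminated
Only M3 stuck-at-0 reproduces the observed 1.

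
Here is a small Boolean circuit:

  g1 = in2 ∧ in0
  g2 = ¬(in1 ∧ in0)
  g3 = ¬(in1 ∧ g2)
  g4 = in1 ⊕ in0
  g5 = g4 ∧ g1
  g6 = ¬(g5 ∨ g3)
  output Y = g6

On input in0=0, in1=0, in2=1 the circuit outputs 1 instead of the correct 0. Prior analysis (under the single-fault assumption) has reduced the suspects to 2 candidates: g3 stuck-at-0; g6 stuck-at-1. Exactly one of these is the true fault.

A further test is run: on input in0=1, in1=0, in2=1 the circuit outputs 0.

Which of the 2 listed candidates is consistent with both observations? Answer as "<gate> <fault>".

g3 stuck-at-0

Evaluate each candidate on input in0=1, in1=0, in2=1:
  g3 stuck-at-0: g1=1, g2=1, g3=0 [stuck-at-0], g4=1, g5=1, g6=0 → 0 — matches
  g6 stuck-at-1: g1=1, g2=1, g3=1, g4=1, g5=1, g6=1 [stuck-at-1] → 1 — eliminated
Only g3 stuck-at-0 reproduces the observed 0.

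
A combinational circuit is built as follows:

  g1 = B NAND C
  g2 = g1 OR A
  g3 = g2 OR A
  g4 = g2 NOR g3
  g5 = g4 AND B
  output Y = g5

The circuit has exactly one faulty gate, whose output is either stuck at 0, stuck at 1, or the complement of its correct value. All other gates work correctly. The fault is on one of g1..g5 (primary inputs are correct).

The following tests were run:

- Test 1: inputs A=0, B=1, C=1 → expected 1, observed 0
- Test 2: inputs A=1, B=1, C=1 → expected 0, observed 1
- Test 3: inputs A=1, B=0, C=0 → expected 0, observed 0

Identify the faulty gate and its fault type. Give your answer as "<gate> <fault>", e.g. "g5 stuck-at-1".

Fault-free values for test 1 (A=0, B=1, C=1): g1=0, g2=0, g3=0, g4=1, g5=1, giving Y=1. Observed 0.
Test 1: faults giving observed 0 are {g1 stuck-at-1, g1 inverted output, g2 stuck-at-1, g2 inverted output, g3 stuck-at-1, g3 inverted output, g4 stuck-at-0, g4 inverted output, g5 stuck-at-0, g5 inverted output}.
Test 2 (A=1, B=1, C=1): fault-free g1=0, g2=1, g3=1, g4=0, g5=0 → 0; observed 1. Eliminates g1 stuck-at-1, g1 inverted output, g2 stuck-at-1, g2 inverted output, g3 stuck-at-1, g3 inverted output, g4 stuck-at-0, g5 stuck-at-0.
Test 3 (A=1, B=0, C=0): fault-free g1=1, g2=1, g3=1, g4=0, g5=0 → 0; observed 0. Eliminates g5 inverted output.
Only g4 inverted output is consistent with every test.

g4 inverted output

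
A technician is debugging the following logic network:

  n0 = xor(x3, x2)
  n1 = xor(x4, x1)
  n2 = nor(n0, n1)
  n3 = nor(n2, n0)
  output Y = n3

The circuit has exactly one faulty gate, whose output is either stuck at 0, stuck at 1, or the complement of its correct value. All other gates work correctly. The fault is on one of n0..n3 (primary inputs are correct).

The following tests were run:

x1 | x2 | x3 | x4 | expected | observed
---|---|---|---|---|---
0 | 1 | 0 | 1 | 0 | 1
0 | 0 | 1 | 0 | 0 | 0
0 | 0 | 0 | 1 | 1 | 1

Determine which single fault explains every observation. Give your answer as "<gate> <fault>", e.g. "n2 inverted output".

Fault-free values for test 1 (x1=0, x2=1, x3=0, x4=1): n0=1, n1=1, n2=0, n3=0, giving Y=0. Observed 1.
Test 1: faults giving observed 1 are {n0 stuck-at-0, n0 inverted output, n3 stuck-at-1, n3 inverted output}.
Test 2 (x1=0, x2=0, x3=1, x4=0): fault-free n0=1, n1=0, n2=0, n3=0 → 0; observed 0. Eliminates n3 stuck-at-1, n3 inverted output.
Test 3 (x1=0, x2=0, x3=0, x4=1): fault-free n0=0, n1=1, n2=0, n3=1 → 1; observed 1. Eliminates n0 inverted output.
Only n0 stuck-at-0 is consistent with every test.

n0 stuck-at-0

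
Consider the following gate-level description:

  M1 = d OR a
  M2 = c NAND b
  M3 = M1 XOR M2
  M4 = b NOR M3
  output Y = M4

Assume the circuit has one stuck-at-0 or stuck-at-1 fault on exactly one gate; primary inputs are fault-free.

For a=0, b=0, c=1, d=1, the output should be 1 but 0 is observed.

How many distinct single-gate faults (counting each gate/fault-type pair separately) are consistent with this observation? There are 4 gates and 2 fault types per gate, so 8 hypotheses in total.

Fault-free: M1=1, M2=1, M3=0, M4=1 → 1. Observed 0.
  M1 stuck-at-0: output 0 ✓
  M1 stuck-at-1: output 1 ✗
  M2 stuck-at-0: output 0 ✓
  M2 stuck-at-1: output 1 ✗
  M3 stuck-at-0: output 1 ✗
  M3 stuck-at-1: output 0 ✓
  M4 stuck-at-0: output 0 ✓
  M4 stuck-at-1: output 1 ✗
Consistent faults: {M1 stuck-at-0, M2 stuck-at-0, M3 stuck-at-1, M4 stuck-at-0} — 4 in all.

4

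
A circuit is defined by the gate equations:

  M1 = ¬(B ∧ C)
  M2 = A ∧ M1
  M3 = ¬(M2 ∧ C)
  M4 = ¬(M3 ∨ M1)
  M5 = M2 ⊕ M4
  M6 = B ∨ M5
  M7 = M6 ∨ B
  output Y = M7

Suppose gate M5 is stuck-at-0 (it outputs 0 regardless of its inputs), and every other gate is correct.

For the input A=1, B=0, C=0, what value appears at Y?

0

Propagate with M5 forced: M1=1, M2=1, M3=1, M4=0, M5=0 [stuck-at-0], M6=0, M7=0.
So Y = 0. (Without the fault it would be 1.)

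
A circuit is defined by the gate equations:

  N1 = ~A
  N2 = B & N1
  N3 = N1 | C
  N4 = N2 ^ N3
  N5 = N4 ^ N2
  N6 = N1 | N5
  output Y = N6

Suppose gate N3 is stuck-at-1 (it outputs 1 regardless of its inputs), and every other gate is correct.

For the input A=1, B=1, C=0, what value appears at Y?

1

Propagate with N3 forced: N1=0, N2=0, N3=1 [stuck-at-1], N4=1, N5=1, N6=1.
So Y = 1. (Without the fault it would be 0.)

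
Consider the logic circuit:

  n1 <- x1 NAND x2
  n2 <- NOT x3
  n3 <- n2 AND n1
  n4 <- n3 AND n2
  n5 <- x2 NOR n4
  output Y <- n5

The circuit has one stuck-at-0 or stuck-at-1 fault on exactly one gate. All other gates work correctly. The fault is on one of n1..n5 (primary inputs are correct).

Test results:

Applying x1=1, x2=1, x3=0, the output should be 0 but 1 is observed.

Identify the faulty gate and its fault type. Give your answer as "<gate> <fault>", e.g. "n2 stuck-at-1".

n5 stuck-at-1

Fault-free values for test 1 (x1=1, x2=1, x3=0): n1=0, n2=1, n3=0, n4=0, n5=0, giving Y=0. Observed 1.
Test 1: faults giving observed 1 are {n5 stuck-at-1}.
Only n5 stuck-at-1 is consistent with every test.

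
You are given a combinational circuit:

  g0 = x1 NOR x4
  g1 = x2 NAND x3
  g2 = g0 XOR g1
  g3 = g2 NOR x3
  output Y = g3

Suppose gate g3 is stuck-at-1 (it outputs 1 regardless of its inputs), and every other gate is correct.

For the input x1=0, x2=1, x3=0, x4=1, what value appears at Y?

Propagate with g3 forced: g0=0, g1=1, g2=1, g3=1 [stuck-at-1].
So Y = 1. (Without the fault it would be 0.)

1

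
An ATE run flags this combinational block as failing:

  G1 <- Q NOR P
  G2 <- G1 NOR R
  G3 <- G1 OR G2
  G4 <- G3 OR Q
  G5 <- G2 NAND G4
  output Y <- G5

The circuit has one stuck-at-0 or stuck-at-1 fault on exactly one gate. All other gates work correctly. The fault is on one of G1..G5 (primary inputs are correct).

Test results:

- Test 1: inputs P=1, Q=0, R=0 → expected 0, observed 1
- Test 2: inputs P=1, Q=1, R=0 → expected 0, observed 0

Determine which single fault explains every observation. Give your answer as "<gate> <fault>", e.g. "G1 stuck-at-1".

Fault-free values for test 1 (P=1, Q=0, R=0): G1=0, G2=1, G3=1, G4=1, G5=0, giving Y=0. Observed 1.
Test 1: faults giving observed 1 are {G1 stuck-at-1, G2 stuck-at-0, G3 stuck-at-0, G4 stuck-at-0, G5 stuck-at-1}.
Test 2 (P=1, Q=1, R=0): fault-free G1=0, G2=1, G3=1, G4=1, G5=0 → 0; observed 0. Eliminates G1 stuck-at-1, G2 stuck-at-0, G4 stuck-at-0, G5 stuck-at-1.
Only G3 stuck-at-0 is consistent with every test.

G3 stuck-at-0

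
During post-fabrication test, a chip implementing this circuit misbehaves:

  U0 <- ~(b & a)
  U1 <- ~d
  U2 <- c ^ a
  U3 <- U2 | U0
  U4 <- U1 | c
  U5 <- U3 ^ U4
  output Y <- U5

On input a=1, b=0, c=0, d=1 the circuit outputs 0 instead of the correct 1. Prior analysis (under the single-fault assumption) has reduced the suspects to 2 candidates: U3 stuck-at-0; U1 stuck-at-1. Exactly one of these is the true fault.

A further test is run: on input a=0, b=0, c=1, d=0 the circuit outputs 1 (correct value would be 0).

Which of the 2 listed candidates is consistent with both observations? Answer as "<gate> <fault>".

U3 stuck-at-0

Evaluate each candidate on input a=0, b=0, c=1, d=0:
  U3 stuck-at-0: U0=1, U1=1, U2=1, U3=0 [stuck-at-0], U4=1, U5=1 → 1 — matches
  U1 stuck-at-1: U0=1, U1=1 [stuck-at-1], U2=1, U3=1, U4=1, U5=0 → 0 — eliminated
Only U3 stuck-at-0 reproduces the observed 1.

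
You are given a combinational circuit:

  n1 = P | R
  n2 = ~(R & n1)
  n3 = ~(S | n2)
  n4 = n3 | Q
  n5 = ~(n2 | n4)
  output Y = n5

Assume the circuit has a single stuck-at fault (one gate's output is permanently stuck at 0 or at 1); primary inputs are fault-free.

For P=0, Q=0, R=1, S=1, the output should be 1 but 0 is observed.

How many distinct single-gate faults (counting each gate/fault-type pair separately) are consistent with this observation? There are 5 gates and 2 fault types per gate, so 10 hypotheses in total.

Fault-free: n1=1, n2=0, n3=0, n4=0, n5=1 → 1. Observed 0.
  n1 stuck-at-0: output 0 ✓
  n1 stuck-at-1: output 1 ✗
  n2 stuck-at-0: output 1 ✗
  n2 stuck-at-1: output 0 ✓
  n3 stuck-at-0: output 1 ✗
  n3 stuck-at-1: output 0 ✓
  n4 stuck-at-0: output 1 ✗
  n4 stuck-at-1: output 0 ✓
  n5 stuck-at-0: output 0 ✓
  n5 stuck-at-1: output 1 ✗
Consistent faults: {n1 stuck-at-0, n2 stuck-at-1, n3 stuck-at-1, n4 stuck-at-1, n5 stuck-at-0} — 5 in all.

5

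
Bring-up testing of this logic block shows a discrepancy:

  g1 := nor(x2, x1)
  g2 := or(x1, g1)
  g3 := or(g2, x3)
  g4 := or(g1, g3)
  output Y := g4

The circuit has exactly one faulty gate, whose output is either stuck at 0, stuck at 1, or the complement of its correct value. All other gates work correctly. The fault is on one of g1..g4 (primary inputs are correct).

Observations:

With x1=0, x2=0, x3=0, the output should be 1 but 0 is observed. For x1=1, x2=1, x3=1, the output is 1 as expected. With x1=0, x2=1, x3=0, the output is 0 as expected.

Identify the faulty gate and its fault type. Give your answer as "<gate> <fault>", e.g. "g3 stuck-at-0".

Fault-free values for test 1 (x1=0, x2=0, x3=0): g1=1, g2=1, g3=1, g4=1, giving Y=1. Observed 0.
Test 1: faults giving observed 0 are {g1 stuck-at-0, g1 inverted output, g4 stuck-at-0, g4 inverted output}.
Test 2 (x1=1, x2=1, x3=1): fault-free g1=0, g2=1, g3=1, g4=1 → 1; observed 1. Eliminates g4 stuck-at-0, g4 inverted output.
Test 3 (x1=0, x2=1, x3=0): fault-free g1=0, g2=0, g3=0, g4=0 → 0; observed 0. Eliminates g1 inverted output.
Only g1 stuck-at-0 is consistent with every test.

g1 stuck-at-0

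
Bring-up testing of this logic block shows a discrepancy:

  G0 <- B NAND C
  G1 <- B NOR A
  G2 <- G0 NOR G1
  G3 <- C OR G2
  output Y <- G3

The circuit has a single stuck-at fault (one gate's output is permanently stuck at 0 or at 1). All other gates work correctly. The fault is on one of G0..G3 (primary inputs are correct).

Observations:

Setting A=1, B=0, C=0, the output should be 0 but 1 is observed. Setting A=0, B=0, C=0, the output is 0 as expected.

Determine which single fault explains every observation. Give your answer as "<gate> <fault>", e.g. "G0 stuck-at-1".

G0 stuck-at-0

Fault-free values for test 1 (A=1, B=0, C=0): G0=1, G1=0, G2=0, G3=0, giving Y=0. Observed 1.
Test 1: faults giving observed 1 are {G0 stuck-at-0, G2 stuck-at-1, G3 stuck-at-1}.
Test 2 (A=0, B=0, C=0): fault-free G0=1, G1=1, G2=0, G3=0 → 0; observed 0. Eliminates G2 stuck-at-1, G3 stuck-at-1.
Only G0 stuck-at-0 is consistent with every test.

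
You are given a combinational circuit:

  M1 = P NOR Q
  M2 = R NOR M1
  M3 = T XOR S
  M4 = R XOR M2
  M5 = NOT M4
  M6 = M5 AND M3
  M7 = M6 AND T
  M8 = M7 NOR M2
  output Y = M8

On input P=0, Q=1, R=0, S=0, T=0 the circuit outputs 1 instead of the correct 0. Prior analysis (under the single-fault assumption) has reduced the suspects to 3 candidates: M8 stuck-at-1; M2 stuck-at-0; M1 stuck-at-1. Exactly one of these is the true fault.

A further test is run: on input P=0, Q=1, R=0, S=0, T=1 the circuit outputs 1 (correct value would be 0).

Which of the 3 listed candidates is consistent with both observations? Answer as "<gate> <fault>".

M8 stuck-at-1

Evaluate each candidate on input P=0, Q=1, R=0, S=0, T=1:
  M8 stuck-at-1: M1=0, M2=1, M3=1, M4=1, M5=0, M6=0, M7=0, M8=1 [stuck-at-1] → 1 — matches
  M2 stuck-at-0: M1=0, M2=0 [stuck-at-0], M3=1, M4=0, M5=1, M6=1, M7=1, M8=0 → 0 — eliminated
  M1 stuck-at-1: M1=1 [stuck-at-1], M2=0, M3=1, M4=0, M5=1, M6=1, M7=1, M8=0 → 0 — eliminated
Only M8 stuck-at-1 reproduces the observed 1.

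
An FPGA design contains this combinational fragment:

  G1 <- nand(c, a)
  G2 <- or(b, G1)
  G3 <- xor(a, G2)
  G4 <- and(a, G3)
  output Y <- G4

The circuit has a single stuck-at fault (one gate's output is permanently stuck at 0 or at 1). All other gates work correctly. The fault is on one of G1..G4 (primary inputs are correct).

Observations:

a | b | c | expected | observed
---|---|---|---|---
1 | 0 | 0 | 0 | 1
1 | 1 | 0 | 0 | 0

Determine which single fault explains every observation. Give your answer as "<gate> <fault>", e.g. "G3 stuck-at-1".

Fault-free values for test 1 (a=1, b=0, c=0): G1=1, G2=1, G3=0, G4=0, giving Y=0. Observed 1.
Test 1: faults giving observed 1 are {G1 stuck-at-0, G2 stuck-at-0, G3 stuck-at-1, G4 stuck-at-1}.
Test 2 (a=1, b=1, c=0): fault-free G1=1, G2=1, G3=0, G4=0 → 0; observed 0. Eliminates G2 stuck-at-0, G3 stuck-at-1, G4 stuck-at-1.
Only G1 stuck-at-0 is consistent with every test.

G1 stuck-at-0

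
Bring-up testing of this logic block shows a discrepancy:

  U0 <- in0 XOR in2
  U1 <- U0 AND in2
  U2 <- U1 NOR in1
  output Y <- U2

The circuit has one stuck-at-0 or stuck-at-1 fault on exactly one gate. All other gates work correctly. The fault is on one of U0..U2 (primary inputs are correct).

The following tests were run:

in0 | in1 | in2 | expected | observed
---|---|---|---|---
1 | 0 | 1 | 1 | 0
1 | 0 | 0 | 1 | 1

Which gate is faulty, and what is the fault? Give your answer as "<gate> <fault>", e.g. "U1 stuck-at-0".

U0 stuck-at-1

Fault-free values for test 1 (in0=1, in1=0, in2=1): U0=0, U1=0, U2=1, giving Y=1. Observed 0.
Test 1: faults giving observed 0 are {U0 stuck-at-1, U1 stuck-at-1, U2 stuck-at-0}.
Test 2 (in0=1, in1=0, in2=0): fault-free U0=1, U1=0, U2=1 → 1; observed 1. Eliminates U1 stuck-at-1, U2 stuck-at-0.
Only U0 stuck-at-1 is consistent with every test.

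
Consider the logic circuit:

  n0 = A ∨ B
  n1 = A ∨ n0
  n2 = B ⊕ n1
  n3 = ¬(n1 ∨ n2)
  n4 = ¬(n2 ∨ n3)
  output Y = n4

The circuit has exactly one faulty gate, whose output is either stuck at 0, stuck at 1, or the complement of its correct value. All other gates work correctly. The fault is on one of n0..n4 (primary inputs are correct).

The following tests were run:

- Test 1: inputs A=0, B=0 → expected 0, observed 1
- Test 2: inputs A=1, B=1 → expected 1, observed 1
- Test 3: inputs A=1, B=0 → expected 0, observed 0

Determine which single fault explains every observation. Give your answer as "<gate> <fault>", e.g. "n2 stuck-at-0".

Fault-free values for test 1 (A=0, B=0): n0=0, n1=0, n2=0, n3=1, n4=0, giving Y=0. Observed 1.
Test 1: faults giving observed 1 are {n3 stuck-at-0, n3 inverted output, n4 stuck-at-1, n4 inverted output}.
Test 2 (A=1, B=1): fault-free n0=1, n1=1, n2=0, n3=0, n4=1 → 1; observed 1. Eliminates n3 inverted output, n4 inverted output.
Test 3 (A=1, B=0): fault-free n0=1, n1=1, n2=1, n3=0, n4=0 → 0; observed 0. Eliminates n4 stuck-at-1.
Only n3 stuck-at-0 is consistent with every test.

n3 stuck-at-0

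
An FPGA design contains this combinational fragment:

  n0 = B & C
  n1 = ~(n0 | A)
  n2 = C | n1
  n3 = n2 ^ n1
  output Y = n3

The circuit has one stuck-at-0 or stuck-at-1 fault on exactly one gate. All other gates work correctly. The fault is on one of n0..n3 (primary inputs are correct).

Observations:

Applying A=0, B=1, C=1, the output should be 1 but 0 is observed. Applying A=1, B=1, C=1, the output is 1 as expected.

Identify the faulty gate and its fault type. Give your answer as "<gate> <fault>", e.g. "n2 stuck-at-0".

Fault-free values for test 1 (A=0, B=1, C=1): n0=1, n1=0, n2=1, n3=1, giving Y=1. Observed 0.
Test 1: faults giving observed 0 are {n0 stuck-at-0, n1 stuck-at-1, n2 stuck-at-0, n3 stuck-at-0}.
Test 2 (A=1, B=1, C=1): fault-free n0=1, n1=0, n2=1, n3=1 → 1; observed 1. Eliminates n1 stuck-at-1, n2 stuck-at-0, n3 stuck-at-0.
Only n0 stuck-at-0 is consistent with every test.

n0 stuck-at-0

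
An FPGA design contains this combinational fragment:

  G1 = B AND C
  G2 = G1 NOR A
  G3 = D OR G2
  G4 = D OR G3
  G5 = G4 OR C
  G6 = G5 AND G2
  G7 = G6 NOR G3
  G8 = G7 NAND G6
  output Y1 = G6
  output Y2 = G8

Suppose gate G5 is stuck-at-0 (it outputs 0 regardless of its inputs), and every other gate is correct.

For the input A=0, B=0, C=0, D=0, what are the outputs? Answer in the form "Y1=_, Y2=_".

Y1=0, Y2=1

Propagate with G5 forced: G1=0, G2=1, G3=1, G4=1, G5=0 [stuck-at-0], G6=0, G7=0, G8=1.
So the outputs are Y1=0, Y2=1. (Without the fault they would be Y1=1, Y2=1.)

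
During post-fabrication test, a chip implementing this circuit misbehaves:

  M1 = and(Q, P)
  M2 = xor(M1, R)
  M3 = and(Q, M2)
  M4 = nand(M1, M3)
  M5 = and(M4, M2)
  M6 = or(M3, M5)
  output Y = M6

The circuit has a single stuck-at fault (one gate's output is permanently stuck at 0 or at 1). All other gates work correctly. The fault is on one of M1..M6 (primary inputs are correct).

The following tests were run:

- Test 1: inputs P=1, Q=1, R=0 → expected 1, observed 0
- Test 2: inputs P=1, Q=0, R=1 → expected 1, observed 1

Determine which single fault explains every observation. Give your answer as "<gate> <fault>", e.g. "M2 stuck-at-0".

Fault-free values for test 1 (P=1, Q=1, R=0): M1=1, M2=1, M3=1, M4=0, M5=0, M6=1, giving Y=1. Observed 0.
Test 1: faults giving observed 0 are {M1 stuck-at-0, M2 stuck-at-0, M6 stuck-at-0}.
Test 2 (P=1, Q=0, R=1): fault-free M1=0, M2=1, M3=0, M4=1, M5=1, M6=1 → 1; observed 1. Eliminates M2 stuck-at-0, M6 stuck-at-0.
Only M1 stuck-at-0 is consistent with every test.

M1 stuck-at-0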